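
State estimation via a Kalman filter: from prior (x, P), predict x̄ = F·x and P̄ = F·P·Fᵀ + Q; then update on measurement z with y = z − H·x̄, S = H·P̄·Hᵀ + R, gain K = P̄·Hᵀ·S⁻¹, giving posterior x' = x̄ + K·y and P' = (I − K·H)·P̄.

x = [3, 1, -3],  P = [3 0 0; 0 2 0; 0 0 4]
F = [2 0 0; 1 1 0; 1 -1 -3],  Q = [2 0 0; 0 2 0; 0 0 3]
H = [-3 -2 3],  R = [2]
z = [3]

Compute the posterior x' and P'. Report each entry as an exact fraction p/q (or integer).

x' = [44/7, 533/126, 91/9]
P' = [80/7 55/14 14; 55/14 2687/504 67/9; 14 67/9 172/9]

x̄ = F·x = [6, 4, 11]
P̄ = F·P·Fᵀ + Q = [14 6 6; 6 7 1; 6 1 44]
y = z − H·x̄ = [-4]
S = H·P̄·Hᵀ + R = [504]
K = P̄·Hᵀ·S⁻¹ = [-1/14; -29/504; 2/9]
x' = x̄ + K·y = [44/7, 533/126, 91/9]
P' = (I − K·H)·P̄ = [80/7 55/14 14; 55/14 2687/504 67/9; 14 67/9 172/9]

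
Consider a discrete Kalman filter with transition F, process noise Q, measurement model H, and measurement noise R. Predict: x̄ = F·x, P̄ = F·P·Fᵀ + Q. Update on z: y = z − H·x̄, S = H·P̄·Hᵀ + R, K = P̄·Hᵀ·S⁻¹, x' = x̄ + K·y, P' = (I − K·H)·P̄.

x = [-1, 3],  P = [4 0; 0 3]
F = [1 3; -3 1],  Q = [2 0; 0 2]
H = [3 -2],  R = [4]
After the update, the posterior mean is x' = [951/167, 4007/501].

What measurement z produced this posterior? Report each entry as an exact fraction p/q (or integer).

z = [1]

x̄ = F·x = [8, 6]
P̄ = F·P·Fᵀ + Q = [33 -3; -3 41]
S = H·P̄·Hᵀ + R = [501]
K = P̄·Hᵀ·S⁻¹ = [35/167; -91/501]
x' − x̄ = [-385/167, 1001/501] = K·y
y = (KᵀK)⁻¹·Kᵀ·(x' − x̄) = [-11]
z = y + H·x̄ = [-11] + [12] = [1]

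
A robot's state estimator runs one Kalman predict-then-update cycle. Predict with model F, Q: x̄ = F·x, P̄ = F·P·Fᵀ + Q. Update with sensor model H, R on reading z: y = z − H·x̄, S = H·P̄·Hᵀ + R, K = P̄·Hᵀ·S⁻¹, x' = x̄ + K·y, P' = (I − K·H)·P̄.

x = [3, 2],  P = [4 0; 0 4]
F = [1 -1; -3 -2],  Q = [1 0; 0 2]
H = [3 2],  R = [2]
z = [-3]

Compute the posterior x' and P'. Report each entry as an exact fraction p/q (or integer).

x' = [631/251, -1343/251]
P' = [1898/251 -2828/251; -2828/251 4338/251]

x̄ = F·x = [1, -13]
P̄ = F·P·Fᵀ + Q = [9 -4; -4 54]
y = z − H·x̄ = [20]
S = H·P̄·Hᵀ + R = [251]
K = P̄·Hᵀ·S⁻¹ = [19/251; 96/251]
x' = x̄ + K·y = [631/251, -1343/251]
P' = (I − K·H)·P̄ = [1898/251 -2828/251; -2828/251 4338/251]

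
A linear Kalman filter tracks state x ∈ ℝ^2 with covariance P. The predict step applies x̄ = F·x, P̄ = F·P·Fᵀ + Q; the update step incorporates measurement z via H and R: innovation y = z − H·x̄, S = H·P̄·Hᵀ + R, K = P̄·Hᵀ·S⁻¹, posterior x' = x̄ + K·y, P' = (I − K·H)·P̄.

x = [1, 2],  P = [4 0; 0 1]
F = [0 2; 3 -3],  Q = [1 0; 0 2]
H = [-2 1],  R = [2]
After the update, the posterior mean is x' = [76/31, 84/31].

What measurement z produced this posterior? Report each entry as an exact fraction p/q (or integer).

x̄ = F·x = [4, -3]
P̄ = F·P·Fᵀ + Q = [5 -6; -6 47]
S = H·P̄·Hᵀ + R = [93]
K = P̄·Hᵀ·S⁻¹ = [-16/93; 59/93]
x' − x̄ = [-48/31, 177/31] = K·y
y = (KᵀK)⁻¹·Kᵀ·(x' − x̄) = [9]
z = y + H·x̄ = [9] + [-11] = [-2]

z = [-2]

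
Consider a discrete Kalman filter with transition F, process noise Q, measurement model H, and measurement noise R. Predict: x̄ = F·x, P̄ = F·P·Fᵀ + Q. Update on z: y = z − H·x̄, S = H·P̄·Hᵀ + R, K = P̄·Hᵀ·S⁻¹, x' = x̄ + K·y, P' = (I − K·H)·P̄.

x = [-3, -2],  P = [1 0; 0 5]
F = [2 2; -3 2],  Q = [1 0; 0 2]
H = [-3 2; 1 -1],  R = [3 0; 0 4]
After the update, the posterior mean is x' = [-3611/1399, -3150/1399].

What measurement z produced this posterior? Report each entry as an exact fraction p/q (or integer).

x̄ = F·x = [-10, 5]
P̄ = F·P·Fᵀ + Q = [25 14; 14 31]
S = H·P̄·Hᵀ + R = [184 -67; -67 32]
K = P̄·Hᵀ·S⁻¹ = [-767/1399 -1125/1399; -499/1399 -1788/1399]
x' − x̄ = [10379/1399, -10145/1399] = K·y
y = (KᵀK)⁻¹·Kᵀ·(x' − x̄) = [-37, 16]
z = y + H·x̄ = [-37, 16] + [40, -15] = [3, 1]

z = [3, 1]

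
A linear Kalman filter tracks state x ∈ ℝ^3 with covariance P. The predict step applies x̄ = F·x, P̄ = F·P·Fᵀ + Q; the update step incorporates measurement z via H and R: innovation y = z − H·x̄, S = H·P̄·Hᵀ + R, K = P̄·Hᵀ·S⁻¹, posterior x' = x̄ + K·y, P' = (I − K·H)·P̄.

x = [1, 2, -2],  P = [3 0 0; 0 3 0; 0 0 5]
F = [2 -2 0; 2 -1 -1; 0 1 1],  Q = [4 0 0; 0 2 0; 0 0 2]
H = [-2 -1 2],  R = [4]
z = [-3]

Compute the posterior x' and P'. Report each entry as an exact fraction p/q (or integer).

x̄ = F·x = [-2, 2, 0]
P̄ = F·P·Fᵀ + Q = [28 18 -6; 18 22 -8; -6 -8 10]
y = z − H·x̄ = [-5]
S = H·P̄·Hᵀ + R = [330]
K = P̄·Hᵀ·S⁻¹ = [-43/165; -37/165; 4/33]
x' = x̄ + K·y = [-23/33, 103/33, -20/33]
P' = (I − K·H)·P̄ = [922/165 -212/165 146/33; -212/165 892/165 32/33; 146/33 32/33 170/33]

x' = [-23/33, 103/33, -20/33]
P' = [922/165 -212/165 146/33; -212/165 892/165 32/33; 146/33 32/33 170/33]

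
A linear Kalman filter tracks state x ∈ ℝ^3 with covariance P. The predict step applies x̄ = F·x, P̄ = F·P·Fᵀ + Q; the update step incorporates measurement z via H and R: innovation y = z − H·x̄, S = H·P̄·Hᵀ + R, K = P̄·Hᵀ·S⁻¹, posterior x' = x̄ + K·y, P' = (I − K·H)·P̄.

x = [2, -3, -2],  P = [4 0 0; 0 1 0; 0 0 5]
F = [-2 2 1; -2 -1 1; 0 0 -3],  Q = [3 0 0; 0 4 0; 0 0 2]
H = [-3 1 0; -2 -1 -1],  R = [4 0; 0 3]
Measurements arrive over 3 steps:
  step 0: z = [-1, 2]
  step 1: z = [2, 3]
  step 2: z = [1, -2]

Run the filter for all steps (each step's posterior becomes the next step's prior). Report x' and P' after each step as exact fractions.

step 0: x̄ = F·x = [-12, -3, 6]
step 0: P̄ = F·P·Fᵀ + Q = [28 19 -15; 19 26 -15; -15 -15 47]
step 0: y = z − H·x̄ = [-34, -19]
step 0: S = H·P̄·Hᵀ + R = [168 131; 131 174]
step 0: K = P̄·Hᵀ·S⁻¹ = [-3450/12071 -1565/12071; 1025/12071 -4171/12071; 5482/12071 -4266/12071]
step 0: x' = x̄ + K·y = [2183/12071, 8186/12071, -32908/12071]
step 0: P' = (I − K·H)·P̄ = [19838/12071 45714/12071 -80695/12071; 45714/12071 141242/12071 -220157/12071; -80695/12071 -220157/12071 394345/12071]
step 1: x̄ = F·x = [-20902/12071, -45460/12071, 98724/12071]
step 1: P̄ = F·P·Fᵀ + Q = [151318/12071 202408/12071 -346263/12071; 202408/12071 1609173/12071 -2327676/12071; -346263/12071 -2327676/12071 3573247/12071]
step 1: y = z − H·x̄ = [6896/12071, 47673/12071]
step 1: S = H·P̄·Hᵀ + R = [1804871/12071 790030/12071; 790030/12071 593133/12071]
step 1: K = P̄·Hᵀ·S⁻¹ = [-1968228/36979633 -7277801/36979633; 28702417/36979633 -18673283/36979633; -27136051/36979633 1663865/36979633]
step 1: x' = x̄ + K·y = [-93900737/36979633, -196617817/36979633, 293510771/36979633]
step 1: P' = (I − K·H)·P̄ = [326816975/36979633 972578013/36979633 -1604378560/36979633; 972578013/36979633 3032543707/36979633 -4921679884/36979633; -1604378560/36979633 -4921679884/36979633 8125445409/36979633]
step 2: x̄ = F·x = [88076611/36979633, 677930062/36979633, -880532313/36979633]
step 2: P̄ = F·P·Fᵀ + Q = [623997636/36979633 2918304225/36979633 -4472528283/36979633; 2918304225/36979633 32764361608/36979633 -48767647239/36979633; -4472528283/36979633 -48767647239/36979633 73202967947/36979633]
step 2: y = z − H·x̄ = [-376720596/36979633, -100408295/36979633]
step 2: S = H·P̄·Hᵀ + R = [21018433514/36979633 9247990823/36979633; 9247990823/36979633 4822068288/36979633]
step 2: K = P̄·Hᵀ·S⁻¹ = [59854126146/427992009791 -87611147439/427992009791; 588266115077/427992009791 -225841479025/427992009791; -735718339838/427992009791 36127064654/427992009791]
step 2: x' = x̄ + K·y = [647510201630/427992009791, 2466575211925/427992009791, -2794186730305/427992009791]
step 2: P' = (I − K·H)·P̄ = [6253956281856/427992009791 19001285350152/427992009791 -31246364471547/427992009791; 19001285350152/427992009791 59356920510764/427992009791 -96681966773993/427992009791; -31246364471547/427992009791 -96681966773993/427992009791 159066314523125/427992009791]

step 0: x' = [2183/12071, 8186/12071, -32908/12071], P' = [19838/12071 45714/12071 -80695/12071; 45714/12071 141242/12071 -220157/12071; -80695/12071 -220157/12071 394345/12071]
step 1: x' = [-93900737/36979633, -196617817/36979633, 293510771/36979633], P' = [326816975/36979633 972578013/36979633 -1604378560/36979633; 972578013/36979633 3032543707/36979633 -4921679884/36979633; -1604378560/36979633 -4921679884/36979633 8125445409/36979633]
step 2: x' = [647510201630/427992009791, 2466575211925/427992009791, -2794186730305/427992009791], P' = [6253956281856/427992009791 19001285350152/427992009791 -31246364471547/427992009791; 19001285350152/427992009791 59356920510764/427992009791 -96681966773993/427992009791; -31246364471547/427992009791 -96681966773993/427992009791 159066314523125/427992009791]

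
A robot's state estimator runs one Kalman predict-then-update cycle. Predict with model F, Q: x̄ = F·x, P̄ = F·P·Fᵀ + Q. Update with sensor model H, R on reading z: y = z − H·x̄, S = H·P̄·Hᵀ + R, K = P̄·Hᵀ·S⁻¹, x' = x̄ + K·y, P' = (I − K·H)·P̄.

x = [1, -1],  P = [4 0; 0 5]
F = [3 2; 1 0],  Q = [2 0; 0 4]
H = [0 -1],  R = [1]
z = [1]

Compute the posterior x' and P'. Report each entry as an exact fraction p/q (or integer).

x' = [-5/3, -7/9]
P' = [42 4/3; 4/3 8/9]

x̄ = F·x = [1, 1]
P̄ = F·P·Fᵀ + Q = [58 12; 12 8]
y = z − H·x̄ = [2]
S = H·P̄·Hᵀ + R = [9]
K = P̄·Hᵀ·S⁻¹ = [-4/3; -8/9]
x' = x̄ + K·y = [-5/3, -7/9]
P' = (I − K·H)·P̄ = [42 4/3; 4/3 8/9]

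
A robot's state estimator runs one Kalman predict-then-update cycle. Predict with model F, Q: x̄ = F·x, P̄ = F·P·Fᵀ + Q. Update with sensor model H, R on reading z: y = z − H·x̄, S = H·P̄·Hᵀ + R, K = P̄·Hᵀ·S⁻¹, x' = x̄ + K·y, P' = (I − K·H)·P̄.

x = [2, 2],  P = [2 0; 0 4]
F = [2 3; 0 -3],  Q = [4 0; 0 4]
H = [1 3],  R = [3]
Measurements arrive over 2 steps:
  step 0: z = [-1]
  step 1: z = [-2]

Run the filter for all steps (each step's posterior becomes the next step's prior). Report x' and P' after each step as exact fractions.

step 0: x̄ = F·x = [10, -6]
step 0: P̄ = F·P·Fᵀ + Q = [48 -36; -36 40]
step 0: y = z − H·x̄ = [7]
step 0: S = H·P̄·Hᵀ + R = [195]
step 0: K = P̄·Hᵀ·S⁻¹ = [-4/13; 28/65]
step 0: x' = x̄ + K·y = [102/13, -194/65]
step 0: P' = (I − K·H)·P̄ = [384/13 -132/13; -132/13 248/65]
step 1: x̄ = F·x = [438/65, 582/65]
step 1: P̄ = F·P·Fᵀ + Q = [2252/65 1728/65; 1728/65 2492/65]
step 1: y = z − H·x̄ = [-178/5]
step 1: S = H·P̄·Hᵀ + R = [2711/5]
step 1: K = P̄·Hᵀ·S⁻¹ = [572/2711; 708/2711]
step 1: x' = x̄ + K·y = [-27238/35243, -12102/35243]
step 1: P' = (I − K·H)·P̄ = [370356/35243 -116016/35243; -116016/35243 47876/35243]

step 0: x' = [102/13, -194/65], P' = [384/13 -132/13; -132/13 248/65]
step 1: x' = [-27238/35243, -12102/35243], P' = [370356/35243 -116016/35243; -116016/35243 47876/35243]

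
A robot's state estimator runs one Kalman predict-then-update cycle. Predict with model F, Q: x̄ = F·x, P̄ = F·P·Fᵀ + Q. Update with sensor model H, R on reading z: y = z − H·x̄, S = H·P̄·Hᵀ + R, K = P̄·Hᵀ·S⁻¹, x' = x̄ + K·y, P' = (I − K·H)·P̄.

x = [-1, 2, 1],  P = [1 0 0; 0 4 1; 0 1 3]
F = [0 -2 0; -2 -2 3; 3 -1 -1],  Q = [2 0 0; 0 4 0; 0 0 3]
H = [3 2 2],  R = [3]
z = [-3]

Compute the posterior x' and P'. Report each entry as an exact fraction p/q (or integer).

x' = [-538/581, 2329/581, -346/83]
P' = [1622/581 -2838/581 78/83; -2838/581 14195/581 -1400/83; 78/83 -1400/83 1295/83]

x̄ = F·x = [-4, 1, -6]
P̄ = F·P·Fᵀ + Q = [18 10 10; 10 39 -8; 10 -8 21]
y = z − H·x̄ = [19]
S = H·P̄·Hᵀ + R = [581]
K = P̄·Hᵀ·S⁻¹ = [94/581; 92/581; 8/83]
x' = x̄ + K·y = [-538/581, 2329/581, -346/83]
P' = (I − K·H)·P̄ = [1622/581 -2838/581 78/83; -2838/581 14195/581 -1400/83; 78/83 -1400/83 1295/83]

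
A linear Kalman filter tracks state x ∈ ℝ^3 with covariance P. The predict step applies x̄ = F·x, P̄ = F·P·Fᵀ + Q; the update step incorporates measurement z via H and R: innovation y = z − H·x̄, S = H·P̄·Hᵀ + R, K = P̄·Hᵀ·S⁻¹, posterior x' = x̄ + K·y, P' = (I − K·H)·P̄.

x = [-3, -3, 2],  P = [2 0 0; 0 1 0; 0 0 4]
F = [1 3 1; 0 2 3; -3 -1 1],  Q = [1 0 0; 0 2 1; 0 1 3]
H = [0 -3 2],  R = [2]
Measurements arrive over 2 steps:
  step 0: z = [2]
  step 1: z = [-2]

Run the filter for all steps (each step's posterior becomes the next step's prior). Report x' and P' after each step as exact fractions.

step 0: x̄ = F·x = [-10, 0, 14]
step 0: P̄ = F·P·Fᵀ + Q = [16 18 -5; 18 42 11; -5 11 26]
step 0: y = z − H·x̄ = [-26]
step 0: S = H·P̄·Hᵀ + R = [352]
step 0: K = P̄·Hᵀ·S⁻¹ = [-2/11; -13/44; 19/352]
step 0: x' = x̄ + K·y = [-58/11, 169/22, 2217/176]
step 0: P' = (I − K·H)·P̄ = [48/11 -10/11 -17/11; -10/11 124/11 731/44; -17/11 731/44 8791/352]
step 1: x̄ = F·x = [5345/176, 9355/176, 3649/176]
step 1: P̄ = F·P·Fᵀ + Q = [78471/352 112237/352 8263/352; 112237/352 165871/352 19757/352; 8263/352 19757/352 17287/352]
step 1: y = z − H·x̄ = [20415/176]
step 1: S = H·P̄·Hᵀ + R = [1325607/352]
step 1: K = P̄·Hᵀ·S⁻¹ = [-320185/1325607; -458099/1325607; -24697/1325607]
step 1: x' = x̄ + K·y = [1039380/441869, 5774550/441869, 8206346/441869]
step 1: P' = (I − K·H)·P̄ = [4270661/1325607 5982172/1325607 8653073/1325607; 5982172/1325607 28480298/1325607 42262348/1325607; 8653073/1325607 42262348/1325607 63368825/1325607]

step 0: x' = [-58/11, 169/22, 2217/176], P' = [48/11 -10/11 -17/11; -10/11 124/11 731/44; -17/11 731/44 8791/352]
step 1: x' = [1039380/441869, 5774550/441869, 8206346/441869], P' = [4270661/1325607 5982172/1325607 8653073/1325607; 5982172/1325607 28480298/1325607 42262348/1325607; 8653073/1325607 42262348/1325607 63368825/1325607]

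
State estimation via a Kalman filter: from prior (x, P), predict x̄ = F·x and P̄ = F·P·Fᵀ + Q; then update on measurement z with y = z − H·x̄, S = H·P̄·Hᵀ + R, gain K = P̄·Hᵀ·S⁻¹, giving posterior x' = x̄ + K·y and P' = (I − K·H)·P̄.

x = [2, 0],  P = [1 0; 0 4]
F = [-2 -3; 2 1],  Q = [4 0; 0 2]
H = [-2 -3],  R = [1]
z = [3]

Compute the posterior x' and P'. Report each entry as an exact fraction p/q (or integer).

x̄ = F·x = [-4, 4]
P̄ = F·P·Fᵀ + Q = [44 -16; -16 10]
y = z − H·x̄ = [7]
S = H·P̄·Hᵀ + R = [75]
K = P̄·Hᵀ·S⁻¹ = [-8/15; 2/75]
x' = x̄ + K·y = [-116/15, 314/75]
P' = (I − K·H)·P̄ = [68/3 -224/15; -224/15 746/75]

x' = [-116/15, 314/75]
P' = [68/3 -224/15; -224/15 746/75]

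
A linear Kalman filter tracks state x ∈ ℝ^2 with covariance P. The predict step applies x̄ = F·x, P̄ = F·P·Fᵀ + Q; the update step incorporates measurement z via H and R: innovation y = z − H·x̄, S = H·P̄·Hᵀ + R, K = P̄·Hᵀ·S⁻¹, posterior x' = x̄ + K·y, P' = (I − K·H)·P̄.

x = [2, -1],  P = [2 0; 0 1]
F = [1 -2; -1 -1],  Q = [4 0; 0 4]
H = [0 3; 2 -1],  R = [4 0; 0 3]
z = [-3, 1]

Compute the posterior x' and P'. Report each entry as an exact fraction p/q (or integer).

x̄ = F·x = [4, -1]
P̄ = F·P·Fᵀ + Q = [10 0; 0 7]
y = z − H·x̄ = [0, -8]
S = H·P̄·Hᵀ + R = [67 -21; -21 50]
K = P̄·Hᵀ·S⁻¹ = [420/2909 1340/2909; 903/2909 -28/2909]
x' = x̄ + K·y = [916/2909, -2685/2909]
P' = (I − K·H)·P̄ = [2290/2909 560/2909; 560/2909 1204/2909]

x' = [916/2909, -2685/2909]
P' = [2290/2909 560/2909; 560/2909 1204/2909]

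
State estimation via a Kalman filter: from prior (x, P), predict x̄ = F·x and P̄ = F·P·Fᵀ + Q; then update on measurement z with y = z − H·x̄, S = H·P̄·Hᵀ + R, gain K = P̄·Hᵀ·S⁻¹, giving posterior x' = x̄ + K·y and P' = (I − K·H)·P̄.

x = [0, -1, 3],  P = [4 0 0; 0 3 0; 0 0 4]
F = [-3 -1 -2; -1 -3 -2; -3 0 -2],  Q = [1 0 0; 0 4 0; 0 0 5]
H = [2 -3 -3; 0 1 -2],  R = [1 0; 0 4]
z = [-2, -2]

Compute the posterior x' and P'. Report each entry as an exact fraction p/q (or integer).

x' = [55782/44461, 17602/44461, 48940/44461]
P' = [458425/44461 191744/44461 116738/44461; 191744/44461 101234/44461 31125/44461; 116738/44461 31125/44461 98023/88922]

x̄ = F·x = [-5, -3, -6]
P̄ = F·P·Fᵀ + Q = [56 37 52; 37 51 28; 52 28 57]
y = z − H·x̄ = [-19, -11]
S = H·P̄·Hᵀ + R = [633 139; 139 171]
K = P̄·Hᵀ·S⁻¹ = [-8596/44461 -10433/44461; -13589/44461 9746/44461; -13867/88922 -33449/88922]
x' = x̄ + K·y = [55782/44461, 17602/44461, 48940/44461]
P' = (I − K·H)·P̄ = [458425/44461 191744/44461 116738/44461; 191744/44461 101234/44461 31125/44461; 116738/44461 31125/44461 98023/88922]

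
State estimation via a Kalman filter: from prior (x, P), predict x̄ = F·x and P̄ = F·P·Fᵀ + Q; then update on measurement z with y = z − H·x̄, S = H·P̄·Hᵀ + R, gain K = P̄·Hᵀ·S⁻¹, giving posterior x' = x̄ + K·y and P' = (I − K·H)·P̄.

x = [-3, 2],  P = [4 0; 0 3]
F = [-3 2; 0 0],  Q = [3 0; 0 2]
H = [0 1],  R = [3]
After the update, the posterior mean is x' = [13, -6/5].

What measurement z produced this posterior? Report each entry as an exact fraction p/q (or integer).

z = [-3]

x̄ = F·x = [13, 0]
P̄ = F·P·Fᵀ + Q = [51 0; 0 2]
S = H·P̄·Hᵀ + R = [5]
K = P̄·Hᵀ·S⁻¹ = [0; 2/5]
x' − x̄ = [0, -6/5] = K·y
y = (KᵀK)⁻¹·Kᵀ·(x' − x̄) = [-3]
z = y + H·x̄ = [-3] + [0] = [-3]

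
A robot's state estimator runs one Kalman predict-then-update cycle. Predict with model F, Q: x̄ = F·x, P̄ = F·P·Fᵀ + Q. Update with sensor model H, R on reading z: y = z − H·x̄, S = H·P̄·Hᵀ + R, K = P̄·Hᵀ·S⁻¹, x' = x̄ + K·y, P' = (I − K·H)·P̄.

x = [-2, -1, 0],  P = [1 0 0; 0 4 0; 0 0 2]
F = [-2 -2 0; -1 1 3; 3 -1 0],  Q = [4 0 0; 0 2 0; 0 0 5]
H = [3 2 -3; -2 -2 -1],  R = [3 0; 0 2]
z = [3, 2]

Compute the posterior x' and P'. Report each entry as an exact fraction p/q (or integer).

x̄ = F·x = [6, 1, -5]
P̄ = F·P·Fᵀ + Q = [24 -6 2; -6 25 -7; 2 -7 18]
y = z − H·x̄ = [-32, 11]
S = H·P̄·Hᵀ + R = [457 -152; -152 148]
K = P̄·Hᵀ·S⁻¹ = [554/11133 -4579/22266; 87/1237 -679/4948; -866/3711 -1090/3711]
x' = x̄ + K·y = [47771/22266, -13657/4948, -2833/3711]
P' = (I − K·H)·P̄ = [150275/11133 -37141/2474 12766/3711; -37141/2474 84207/4948 -4623/1237; 12766/3711 -4623/1237 1462/1237]

x' = [47771/22266, -13657/4948, -2833/3711]
P' = [150275/11133 -37141/2474 12766/3711; -37141/2474 84207/4948 -4623/1237; 12766/3711 -4623/1237 1462/1237]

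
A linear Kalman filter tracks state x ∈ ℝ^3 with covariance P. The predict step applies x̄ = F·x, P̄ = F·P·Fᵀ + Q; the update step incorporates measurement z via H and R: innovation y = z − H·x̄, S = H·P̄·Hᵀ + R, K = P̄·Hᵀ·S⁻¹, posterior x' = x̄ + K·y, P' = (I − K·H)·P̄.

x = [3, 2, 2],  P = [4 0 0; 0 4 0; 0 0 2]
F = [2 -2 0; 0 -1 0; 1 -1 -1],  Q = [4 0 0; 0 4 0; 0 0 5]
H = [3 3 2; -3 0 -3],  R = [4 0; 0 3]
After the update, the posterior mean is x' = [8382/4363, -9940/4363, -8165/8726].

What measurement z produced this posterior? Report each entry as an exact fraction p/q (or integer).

x̄ = F·x = [2, -2, -1]
P̄ = F·P·Fᵀ + Q = [36 8 16; 8 8 4; 16 4 15]
S = H·P̄·Hᵀ + R = [844 -762; -762 750]
K = P̄·Hᵀ·S⁻¹ = [344/4363 -558/4363; 1214/4363 1024/4363; -561/8726 -826/4363]
x' − x̄ = [-344/4363, -1214/4363, 561/8726] = K·y
y = (KᵀK)⁻¹·Kᵀ·(x' − x̄) = [-1, 0]
z = y + H·x̄ = [-1, 0] + [-2, -3] = [-3, -3]

z = [-3, -3]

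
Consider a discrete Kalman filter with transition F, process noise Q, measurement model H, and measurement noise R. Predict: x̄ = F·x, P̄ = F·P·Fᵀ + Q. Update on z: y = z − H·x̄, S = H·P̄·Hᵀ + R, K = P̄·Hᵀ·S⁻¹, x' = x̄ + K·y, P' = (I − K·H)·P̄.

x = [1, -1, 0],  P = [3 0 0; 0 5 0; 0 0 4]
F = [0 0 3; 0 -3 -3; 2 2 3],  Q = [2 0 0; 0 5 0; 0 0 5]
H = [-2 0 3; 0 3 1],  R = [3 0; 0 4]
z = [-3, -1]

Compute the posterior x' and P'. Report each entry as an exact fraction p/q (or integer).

x̄ = F·x = [0, 3, 0]
P̄ = F·P·Fᵀ + Q = [38 -36 36; -36 86 -66; 36 -66 73]
y = z − H·x̄ = [-3, -10]
S = H·P̄·Hᵀ + R = [380 -231; -231 455]
K = P̄·Hᵀ·S⁻¹ = [-296/17077 -19968/119539; -1854/17077 43854/119539; 5430/17077 -13543/119539]
x' = x̄ + K·y = [205896/119539, -40989/119539, 21400/119539]
P' = (I − K·H)·P̄ = [3171090/119539 -730620/119539 2111988/119539; -730620/119539 225158/119539 -500058/119539; 2111988/119539 -500058/119539 1446002/119539]

x' = [205896/119539, -40989/119539, 21400/119539]
P' = [3171090/119539 -730620/119539 2111988/119539; -730620/119539 225158/119539 -500058/119539; 2111988/119539 -500058/119539 1446002/119539]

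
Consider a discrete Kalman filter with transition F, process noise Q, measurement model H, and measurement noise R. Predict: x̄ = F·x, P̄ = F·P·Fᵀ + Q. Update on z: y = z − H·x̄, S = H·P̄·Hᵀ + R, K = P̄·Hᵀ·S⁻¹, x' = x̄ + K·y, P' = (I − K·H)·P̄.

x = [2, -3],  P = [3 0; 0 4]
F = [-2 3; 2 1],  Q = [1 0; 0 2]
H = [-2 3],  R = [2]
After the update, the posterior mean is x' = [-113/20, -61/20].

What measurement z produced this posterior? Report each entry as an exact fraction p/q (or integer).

x̄ = F·x = [-13, 1]
P̄ = F·P·Fᵀ + Q = [49 0; 0 18]
S = H·P̄·Hᵀ + R = [360]
K = P̄·Hᵀ·S⁻¹ = [-49/180; 3/20]
x' − x̄ = [147/20, -81/20] = K·y
y = (KᵀK)⁻¹·Kᵀ·(x' − x̄) = [-27]
z = y + H·x̄ = [-27] + [29] = [2]

z = [2]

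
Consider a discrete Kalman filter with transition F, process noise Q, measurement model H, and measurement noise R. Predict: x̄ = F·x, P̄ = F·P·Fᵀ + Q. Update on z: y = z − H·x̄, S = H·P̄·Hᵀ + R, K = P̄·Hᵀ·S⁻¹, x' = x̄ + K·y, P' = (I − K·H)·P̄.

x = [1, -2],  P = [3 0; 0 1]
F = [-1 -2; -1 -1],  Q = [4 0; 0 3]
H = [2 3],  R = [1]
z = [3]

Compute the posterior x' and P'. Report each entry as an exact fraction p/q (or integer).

x̄ = F·x = [3, 1]
P̄ = F·P·Fᵀ + Q = [11 5; 5 7]
y = z − H·x̄ = [-6]
S = H·P̄·Hᵀ + R = [168]
K = P̄·Hᵀ·S⁻¹ = [37/168; 31/168]
x' = x̄ + K·y = [47/28, -3/28]
P' = (I − K·H)·P̄ = [479/168 -307/168; -307/168 215/168]

x' = [47/28, -3/28]
P' = [479/168 -307/168; -307/168 215/168]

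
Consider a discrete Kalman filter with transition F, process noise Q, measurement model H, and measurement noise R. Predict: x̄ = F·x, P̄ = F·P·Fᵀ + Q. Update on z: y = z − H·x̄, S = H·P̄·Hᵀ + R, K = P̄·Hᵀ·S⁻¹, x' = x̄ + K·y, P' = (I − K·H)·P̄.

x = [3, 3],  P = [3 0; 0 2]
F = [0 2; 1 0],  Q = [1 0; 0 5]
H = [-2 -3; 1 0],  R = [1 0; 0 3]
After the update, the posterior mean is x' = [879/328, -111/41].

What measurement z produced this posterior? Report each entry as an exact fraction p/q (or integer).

x̄ = F·x = [6, 3]
P̄ = F·P·Fᵀ + Q = [9 0; 0 8]
S = H·P̄·Hᵀ + R = [109 -18; -18 12]
K = P̄·Hᵀ·S⁻¹ = [-9/164 219/328; -12/41 -18/41]
x' − x̄ = [-1089/328, -234/41] = K·y
y = (KᵀK)⁻¹·Kᵀ·(x' − x̄) = [24, -3]
z = y + H·x̄ = [24, -3] + [-21, 6] = [3, 3]

z = [3, 3]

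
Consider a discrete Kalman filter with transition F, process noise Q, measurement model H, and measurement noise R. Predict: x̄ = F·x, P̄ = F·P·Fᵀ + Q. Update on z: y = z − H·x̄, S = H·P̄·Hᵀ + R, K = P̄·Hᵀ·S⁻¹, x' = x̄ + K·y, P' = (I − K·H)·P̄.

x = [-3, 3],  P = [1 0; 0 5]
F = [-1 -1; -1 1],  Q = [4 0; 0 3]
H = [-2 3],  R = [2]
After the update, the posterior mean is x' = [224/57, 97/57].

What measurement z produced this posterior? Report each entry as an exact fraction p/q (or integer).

z = [-3]

x̄ = F·x = [0, 6]
P̄ = F·P·Fᵀ + Q = [10 -4; -4 9]
S = H·P̄·Hᵀ + R = [171]
K = P̄·Hᵀ·S⁻¹ = [-32/171; 35/171]
x' − x̄ = [224/57, -245/57] = K·y
y = (KᵀK)⁻¹·Kᵀ·(x' − x̄) = [-21]
z = y + H·x̄ = [-21] + [18] = [-3]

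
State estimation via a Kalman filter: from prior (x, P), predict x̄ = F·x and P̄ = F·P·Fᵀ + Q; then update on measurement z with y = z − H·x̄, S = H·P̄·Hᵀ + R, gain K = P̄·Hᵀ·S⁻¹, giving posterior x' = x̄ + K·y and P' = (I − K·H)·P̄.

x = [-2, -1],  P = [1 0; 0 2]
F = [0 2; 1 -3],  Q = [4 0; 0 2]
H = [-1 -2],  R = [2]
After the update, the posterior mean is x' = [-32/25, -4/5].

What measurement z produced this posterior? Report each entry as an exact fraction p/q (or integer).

x̄ = F·x = [-2, 1]
P̄ = F·P·Fᵀ + Q = [12 -12; -12 21]
S = H·P̄·Hᵀ + R = [50]
K = P̄·Hᵀ·S⁻¹ = [6/25; -3/5]
x' − x̄ = [18/25, -9/5] = K·y
y = (KᵀK)⁻¹·Kᵀ·(x' − x̄) = [3]
z = y + H·x̄ = [3] + [0] = [3]

z = [3]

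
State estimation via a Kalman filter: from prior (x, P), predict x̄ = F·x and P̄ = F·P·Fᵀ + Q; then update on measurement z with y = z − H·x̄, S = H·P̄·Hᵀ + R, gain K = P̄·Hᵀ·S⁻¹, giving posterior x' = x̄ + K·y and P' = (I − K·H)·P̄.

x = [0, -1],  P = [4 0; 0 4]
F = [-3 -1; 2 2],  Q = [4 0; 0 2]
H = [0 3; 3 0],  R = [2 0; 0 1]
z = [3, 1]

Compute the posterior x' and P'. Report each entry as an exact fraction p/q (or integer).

x' = [3113/9833, 18667/19666]
P' = [1084/9833 -16/9833; -16/9833 2141/9833]

x̄ = F·x = [1, -2]
P̄ = F·P·Fᵀ + Q = [44 -32; -32 34]
y = z − H·x̄ = [9, -2]
S = H·P̄·Hᵀ + R = [308 -288; -288 397]
K = P̄·Hᵀ·S⁻¹ = [-24/9833 3252/9833; 6423/19666 -48/9833]
x' = x̄ + K·y = [3113/9833, 18667/19666]
P' = (I − K·H)·P̄ = [1084/9833 -16/9833; -16/9833 2141/9833]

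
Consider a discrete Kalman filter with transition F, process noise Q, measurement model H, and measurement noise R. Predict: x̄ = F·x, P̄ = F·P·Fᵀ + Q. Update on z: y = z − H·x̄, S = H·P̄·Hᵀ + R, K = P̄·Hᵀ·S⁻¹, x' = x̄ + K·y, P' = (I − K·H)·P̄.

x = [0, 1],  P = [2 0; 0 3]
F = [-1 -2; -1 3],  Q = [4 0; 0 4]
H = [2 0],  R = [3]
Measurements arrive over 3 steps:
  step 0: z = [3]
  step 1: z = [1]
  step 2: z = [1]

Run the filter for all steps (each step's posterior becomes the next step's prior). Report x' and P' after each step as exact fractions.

step 0: x̄ = F·x = [-2, 3]
step 0: P̄ = F·P·Fᵀ + Q = [18 -16; -16 33]
step 0: y = z − H·x̄ = [7]
step 0: S = H·P̄·Hᵀ + R = [75]
step 0: K = P̄·Hᵀ·S⁻¹ = [12/25; -32/75]
step 0: x' = x̄ + K·y = [34/25, 1/75]
step 0: P' = (I − K·H)·P̄ = [18/25 -16/25; -16/25 1451/75]
step 1: x̄ = F·x = [-104/75, -33/25]
step 1: P̄ = F·P·Fᵀ + Q = [5966/75 -2868/25; -2868/25 4567/25]
step 1: y = z − H·x̄ = [283/75]
step 1: S = H·P̄·Hᵀ + R = [24089/75]
step 1: K = P̄·Hᵀ·S⁻¹ = [11932/24089; -17208/24089]
step 1: x' = x̄ + K·y = [11620/24089, -96729/24089]
step 1: P' = (I − K·H)·P̄ = [17898/24089 -25812/24089; -25812/24089 452375/24089]
step 2: x̄ = F·x = [181838/24089, -301807/24089]
step 2: P̄ = F·P·Fᵀ + Q = [1820506/24089 -2670540/24089; -2670540/24089 4340501/24089]
step 2: y = z − H·x̄ = [-339587/24089]
step 2: S = H·P̄·Hᵀ + R = [7354291/24089]
step 2: K = P̄·Hᵀ·S⁻¹ = [3641012/7354291; -5341080/7354291]
step 2: x' = x̄ + K·y = [4186526/7354291, -16846493/7354291]
step 2: P' = (I − K·H)·P̄ = [5461518/7354291 -8011620/7354291; -8011620/7354291 140901319/7354291]

step 0: x' = [34/25, 1/75], P' = [18/25 -16/25; -16/25 1451/75]
step 1: x' = [11620/24089, -96729/24089], P' = [17898/24089 -25812/24089; -25812/24089 452375/24089]
step 2: x' = [4186526/7354291, -16846493/7354291], P' = [5461518/7354291 -8011620/7354291; -8011620/7354291 140901319/7354291]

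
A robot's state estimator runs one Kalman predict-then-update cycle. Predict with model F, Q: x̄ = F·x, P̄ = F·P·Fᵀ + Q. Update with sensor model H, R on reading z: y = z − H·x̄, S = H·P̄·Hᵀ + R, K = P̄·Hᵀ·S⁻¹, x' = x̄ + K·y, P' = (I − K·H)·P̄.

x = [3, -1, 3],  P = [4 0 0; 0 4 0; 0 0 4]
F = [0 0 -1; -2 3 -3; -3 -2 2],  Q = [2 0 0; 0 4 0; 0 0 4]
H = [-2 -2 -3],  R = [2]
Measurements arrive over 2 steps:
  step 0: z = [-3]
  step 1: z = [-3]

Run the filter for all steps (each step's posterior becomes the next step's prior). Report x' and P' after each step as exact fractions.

step 0: x' = [-843/377, -3522/377, 3271/377], P' = [2190/377 3708/377 -3928/377; 3708/377 25436/377 -19384/377; -3928/377 -19384/377 15592/377]
step 1: x' = [-16313/2029, -97533/2029, 77944/2029], P' = [2503354/62899 15663128/62899 -12114050/62899; 15663128/62899 104977648/62899 -80434468/62899; -12114050/62899 -80434468/62899 61719845/62899]

step 0: x̄ = F·x = [-3, -18, -1]
step 0: P̄ = F·P·Fᵀ + Q = [6 12 -8; 12 92 -24; -8 -24 72]
step 0: y = z − H·x̄ = [-48]
step 0: S = H·P̄·Hᵀ + R = [754]
step 0: K = P̄·Hᵀ·S⁻¹ = [-6/377; -68/377; -76/377]
step 0: x' = x̄ + K·y = [-843/377, -3522/377, 3271/377]
step 0: P' = (I − K·H)·P̄ = [2190/377 3708/377 -3928/377; 3708/377 25436/377 -19384/377; -3928/377 -19384/377 15592/377]
step 1: x̄ = F·x = [-3271/377, -18693/377, 16115/377]
step 1: P̄ = F·P·Fᵀ + Q = [16346/377 97072/377 -81736/377; 97072/377 636800/377 -503816/377; -81736/377 -503816/377 432034/377]
step 1: y = z − H·x̄ = [3286/377]
step 1: S = H·P̄·Hᵀ + R = [251596/377]
step 1: K = P̄·Hᵀ·S⁻¹ = [4593/62899; 10926/62899; -62499/125798]
step 1: x' = x̄ + K·y = [-16313/2029, -97533/2029, 77944/2029]
step 1: P' = (I − K·H)·P̄ = [2503354/62899 15663128/62899 -12114050/62899; 15663128/62899 104977648/62899 -80434468/62899; -12114050/62899 -80434468/62899 61719845/62899]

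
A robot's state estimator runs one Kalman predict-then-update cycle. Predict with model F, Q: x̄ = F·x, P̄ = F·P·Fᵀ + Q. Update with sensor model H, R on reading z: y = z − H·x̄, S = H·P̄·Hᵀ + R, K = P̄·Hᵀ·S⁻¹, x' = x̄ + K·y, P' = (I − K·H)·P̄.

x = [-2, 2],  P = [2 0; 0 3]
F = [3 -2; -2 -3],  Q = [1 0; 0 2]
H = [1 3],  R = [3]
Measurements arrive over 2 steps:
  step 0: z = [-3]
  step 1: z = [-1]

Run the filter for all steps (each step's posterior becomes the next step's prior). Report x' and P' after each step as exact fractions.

step 0: x' = [-261/31, 55/31], P' = [10092/403 -255/31; -255/31 94/31]
step 1: x' = [-26413/757, 17247/1514], P' = [4013823/14383 -1324959/14383; -1324959/14383 883837/28766]

step 0: x̄ = F·x = [-10, -2]
step 0: P̄ = F·P·Fᵀ + Q = [31 6; 6 37]
step 0: y = z − H·x̄ = [13]
step 0: S = H·P̄·Hᵀ + R = [403]
step 0: K = P̄·Hᵀ·S⁻¹ = [49/403; 9/31]
step 0: x' = x̄ + K·y = [-261/31, 55/31]
step 0: P' = (I − K·H)·P̄ = [10092/403 -255/31; -255/31 94/31]
step 1: x̄ = F·x = [-893/31, 357/31]
step 1: P̄ = F·P·Fᵀ + Q = [135899/403 -36645/403; -36645/403 12392/403]
step 1: y = z − H·x̄ = [-209/31]
step 1: S = H·P̄·Hᵀ + R = [28766/403]
step 1: K = P̄·Hᵀ·S⁻¹ = [12982/14383; 531/28766]
step 1: x' = x̄ + K·y = [-26413/757, 17247/1514]
step 1: P' = (I − K·H)·P̄ = [4013823/14383 -1324959/14383; -1324959/14383 883837/28766]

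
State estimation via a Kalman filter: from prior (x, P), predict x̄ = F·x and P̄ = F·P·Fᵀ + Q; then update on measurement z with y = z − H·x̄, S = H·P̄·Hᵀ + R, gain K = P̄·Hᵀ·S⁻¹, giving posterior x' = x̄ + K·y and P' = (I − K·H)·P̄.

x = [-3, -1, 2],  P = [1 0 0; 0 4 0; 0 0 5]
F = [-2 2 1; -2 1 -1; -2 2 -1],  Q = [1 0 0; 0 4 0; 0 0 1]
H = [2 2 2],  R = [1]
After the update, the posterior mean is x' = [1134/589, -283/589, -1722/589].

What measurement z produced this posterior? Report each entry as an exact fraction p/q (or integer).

z = [-3]

x̄ = F·x = [6, 3, 2]
P̄ = F·P·Fᵀ + Q = [26 7 15; 7 17 17; 15 17 26]
S = H·P̄·Hᵀ + R = [589]
K = P̄·Hᵀ·S⁻¹ = [96/589; 82/589; 116/589]
x' − x̄ = [-2400/589, -2050/589, -2900/589] = K·y
y = (KᵀK)⁻¹·Kᵀ·(x' − x̄) = [-25]
z = y + H·x̄ = [-25] + [22] = [-3]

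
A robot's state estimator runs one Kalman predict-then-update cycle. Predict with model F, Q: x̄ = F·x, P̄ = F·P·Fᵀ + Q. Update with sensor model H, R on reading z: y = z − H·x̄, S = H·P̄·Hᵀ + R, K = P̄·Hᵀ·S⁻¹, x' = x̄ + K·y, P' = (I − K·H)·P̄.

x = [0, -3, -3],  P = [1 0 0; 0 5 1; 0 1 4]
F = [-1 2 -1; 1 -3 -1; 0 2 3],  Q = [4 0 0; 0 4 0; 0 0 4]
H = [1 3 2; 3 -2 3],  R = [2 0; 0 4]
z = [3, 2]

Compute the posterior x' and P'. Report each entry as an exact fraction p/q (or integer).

x̄ = F·x = [-3, 12, -15]
P̄ = F·P·Fᵀ + Q = [25 -26 12; -26 60 -53; 12 -53 72]
y = z − H·x̄ = [0, 80]
S = H·P̄·Hᵀ + R = [111 -192; -192 2281]
K = P̄·Hᵀ·S⁻¹ = [-34853/216327 4175/72109; 13648/72109 -10137/72109; 20631/72109 13054/72109]
x' = x̄ + K·y = [117673/72109, 54348/72109, -37315/72109]
P' = (I − K·H)·P̄ = [2355863/216327 173289/72109 -664195/72109; 173289/72109 52527/72109 -151787/72109; -664195/72109 -151787/72109 580409/72109]

x' = [117673/72109, 54348/72109, -37315/72109]
P' = [2355863/216327 173289/72109 -664195/72109; 173289/72109 52527/72109 -151787/72109; -664195/72109 -151787/72109 580409/72109]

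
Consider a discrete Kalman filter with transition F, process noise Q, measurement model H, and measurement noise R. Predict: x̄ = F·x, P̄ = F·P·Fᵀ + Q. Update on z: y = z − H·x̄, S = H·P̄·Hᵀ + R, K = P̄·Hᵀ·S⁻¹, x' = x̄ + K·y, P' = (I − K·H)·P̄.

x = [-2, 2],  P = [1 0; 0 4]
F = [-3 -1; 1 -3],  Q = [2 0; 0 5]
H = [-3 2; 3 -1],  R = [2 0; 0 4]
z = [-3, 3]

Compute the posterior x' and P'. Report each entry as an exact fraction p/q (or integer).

x̄ = F·x = [4, -8]
P̄ = F·P·Fᵀ + Q = [15 9; 9 42]
y = z − H·x̄ = [25, -17]
S = H·P̄·Hᵀ + R = [197 -138; -138 127]
K = P̄·Hᵀ·S⁻¹ = [1539/5975 3366/5975; 5169/5975 4911/5975]
x' = x̄ + K·y = [5153/5975, -2062/5975]
P' = (I − K·H)·P̄ = [10002/5975 16542/5975; 16542/5975 29982/5975]

x' = [5153/5975, -2062/5975]
P' = [10002/5975 16542/5975; 16542/5975 29982/5975]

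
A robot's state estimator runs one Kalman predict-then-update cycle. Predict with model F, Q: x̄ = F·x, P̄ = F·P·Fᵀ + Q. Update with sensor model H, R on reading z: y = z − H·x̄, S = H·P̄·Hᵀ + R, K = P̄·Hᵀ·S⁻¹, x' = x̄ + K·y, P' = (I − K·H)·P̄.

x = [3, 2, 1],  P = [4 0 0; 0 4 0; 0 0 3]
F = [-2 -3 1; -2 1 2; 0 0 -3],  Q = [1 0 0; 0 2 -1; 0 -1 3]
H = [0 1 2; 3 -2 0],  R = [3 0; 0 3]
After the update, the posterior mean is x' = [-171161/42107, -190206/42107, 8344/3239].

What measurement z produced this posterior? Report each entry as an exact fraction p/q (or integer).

z = [1, -3]

x̄ = F·x = [-11, -2, -3]
P̄ = F·P·Fᵀ + Q = [56 10 -9; 10 34 -19; -9 -19 30]
S = H·P̄·Hᵀ + R = [81 -16; -16 523]
K = P̄·Hᵀ·S⁻¹ = [-1816/42107 11860/42107; -2700/42107 -3142/42107; 1663/3239 119/3239]
x' − x̄ = [292016/42107, -105992/42107, 18061/3239] = K·y
y = (KᵀK)⁻¹·Kᵀ·(x' − x̄) = [9, 26]
z = y + H·x̄ = [9, 26] + [-8, -29] = [1, -3]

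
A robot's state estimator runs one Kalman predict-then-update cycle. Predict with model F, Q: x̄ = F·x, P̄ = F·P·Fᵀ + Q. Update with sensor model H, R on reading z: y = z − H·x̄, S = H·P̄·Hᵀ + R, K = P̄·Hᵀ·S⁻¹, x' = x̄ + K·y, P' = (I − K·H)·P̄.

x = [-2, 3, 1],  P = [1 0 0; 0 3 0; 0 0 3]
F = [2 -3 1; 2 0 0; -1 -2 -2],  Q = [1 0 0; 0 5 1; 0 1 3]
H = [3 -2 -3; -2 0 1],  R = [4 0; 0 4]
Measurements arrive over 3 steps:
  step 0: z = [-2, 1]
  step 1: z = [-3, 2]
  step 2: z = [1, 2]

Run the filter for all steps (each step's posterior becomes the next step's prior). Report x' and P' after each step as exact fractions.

step 0: x̄ = F·x = [-12, -4, -6]
step 0: P̄ = F·P·Fᵀ + Q = [35 4 10; 4 9 -1; 10 -1 28]
step 0: y = z − H·x̄ = [8, -17]
step 0: S = H·P̄·Hᵀ + R = [367 -186; -186 132]
step 0: K = P̄·Hᵀ·S⁻¹ = [-193/1154 -1593/2308; -345/2308 -1287/4616; -224/577 -842/1731]
step 0: x' = x̄ + K·y = [-3703/2308, -2105/4616, -1448/1731]
step 0: P' = (I − K·H)·P̄ = [5531/1154 -6263/2308 3938/577; -6263/2308 27891/4616 -3775/577; 3938/577 -3775/577 20260/1731]
step 1: x̄ = F·x = [-37075/13848, -3703/1154, 7252/1731]
step 1: P̄ = F·P·Fᵀ + Q = [2567057/13848 56665/1154 -94031/1731; 56665/1154 13947/577 -14443/577; -94031/1731 -14443/577 74233/1731]
step 1: y = z − H·x̄ = [51619/4616, -52235/6924]
step 1: S = H·P̄·Hᵀ + R = [10354571/4616 -3423497/2308; -3423497/2308 3481619/3462]
step 1: K = P̄·Hᵀ·S⁻¹ = [-84665073/770949743 -450738077/770949743; -107378418/770949743 -252853257/770949743; -251494074/770949743 -254781263/770949743]
step 1: x' = x̄ + K·y = [389562823/770949743, -1767088583/770949743, 2339601460/770949743]
step 1: P' = (I − K·H)·P̄ = [3885827104/770949743 -2954982048/770949743 5968701900/770949743; -2954982048/770949743 6164349450/770949743 -6921377124/770949743; 5968701900/770949743 -6921377124/770949743 10918278748/770949743]
step 2: x̄ = F·x = [8419992855/770949743, 779125646/770949743, -1534588577/770949743]
step 2: P̄ = F·P·Fᵀ + Q = [183574536877/770949743 45210604504/770949743 -47196150952/770949743; 45210604504/770949743 19398057131/770949743 -19055583873/770949743; -47196150952/770949743 -19055583873/770949743 31213051541/770949743]
step 2: y = z − H·x̄ = [-27534543261/770949743, 19916473773/770949743]
step 2: S = H·P̄·Hᵀ + R = [2092100779870/770949743 -1400898148691/770949743; -1400898148691/770949743 957379601829/770949743]
step 2: K = P̄·Hᵀ·S⁻¹ = [-5470436487285/52427527188643 -30694846459217/52427527188643; -7687960767590/52427527188643 -17244620117537/52427527188643; -16544465569334/52427527188643 -17330568849271/52427527188643]
step 2: x' = x̄ + K·y = [-24992199811737/52427527188643, -117932337079931/52427527188643, 38816795671760/52427527188643]
step 2: P' = (I − K·H)·P̄ = [257736205647968/52427527188643 -191494356742080/52427527188643 392693025459068/52427527188643; -191494356742080/52427527188643 406085177353522/52427527188643 -451967193954308/52427527188643; 392693025459068/52427527188643 -451967193954308/52427527188643 716063775521052/52427527188643]

step 0: x' = [-3703/2308, -2105/4616, -1448/1731], P' = [5531/1154 -6263/2308 3938/577; -6263/2308 27891/4616 -3775/577; 3938/577 -3775/577 20260/1731]
step 1: x' = [389562823/770949743, -1767088583/770949743, 2339601460/770949743], P' = [3885827104/770949743 -2954982048/770949743 5968701900/770949743; -2954982048/770949743 6164349450/770949743 -6921377124/770949743; 5968701900/770949743 -6921377124/770949743 10918278748/770949743]
step 2: x' = [-24992199811737/52427527188643, -117932337079931/52427527188643, 38816795671760/52427527188643], P' = [257736205647968/52427527188643 -191494356742080/52427527188643 392693025459068/52427527188643; -191494356742080/52427527188643 406085177353522/52427527188643 -451967193954308/52427527188643; 392693025459068/52427527188643 -451967193954308/52427527188643 716063775521052/52427527188643]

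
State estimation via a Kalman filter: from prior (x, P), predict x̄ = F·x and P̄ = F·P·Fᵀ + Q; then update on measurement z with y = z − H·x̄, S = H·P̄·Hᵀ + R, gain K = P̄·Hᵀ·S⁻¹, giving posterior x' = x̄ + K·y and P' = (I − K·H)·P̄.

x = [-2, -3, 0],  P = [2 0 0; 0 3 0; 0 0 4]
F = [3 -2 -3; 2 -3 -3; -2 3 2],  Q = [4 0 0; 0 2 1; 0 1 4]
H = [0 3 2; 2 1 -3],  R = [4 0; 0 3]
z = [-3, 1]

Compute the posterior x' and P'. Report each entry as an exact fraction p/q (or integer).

x' = [-20093/5497, 20446/27485, -138551/54970]
P' = [85516/16491 -28058/16491 45125/16491; -28058/16491 77198/82455 -78389/82455; 45125/16491 -78389/82455 279409/164910]

x̄ = F·x = [0, 5, -5]
P̄ = F·P·Fᵀ + Q = [70 66 -54; 66 73 -58; -54 -58 55]
y = z − H·x̄ = [-8, -19]
S = H·P̄·Hᵀ + R = [185 475; 475 2111]
K = P̄·Hᵀ·S⁻¹ = [1519/16491 2533/16491; 18704/82455 2119/16491; 22121/164910 -6167/32982]
x' = x̄ + K·y = [-20093/5497, 20446/27485, -138551/54970]
P' = (I − K·H)·P̄ = [85516/16491 -28058/16491 45125/16491; -28058/16491 77198/82455 -78389/82455; 45125/16491 -78389/82455 279409/164910]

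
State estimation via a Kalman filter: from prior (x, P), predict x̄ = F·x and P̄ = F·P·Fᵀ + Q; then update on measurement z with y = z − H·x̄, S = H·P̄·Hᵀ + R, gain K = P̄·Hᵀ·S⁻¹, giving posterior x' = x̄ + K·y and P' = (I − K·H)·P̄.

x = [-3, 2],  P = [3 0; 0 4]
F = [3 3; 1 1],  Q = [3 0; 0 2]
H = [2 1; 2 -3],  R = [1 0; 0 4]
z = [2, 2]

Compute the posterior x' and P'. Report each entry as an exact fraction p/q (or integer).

x̄ = F·x = [-3, -1]
P̄ = F·P·Fᵀ + Q = [66 21; 21 9]
y = z − H·x̄ = [9, 5]
S = H·P̄·Hᵀ + R = [358 153; 153 97]
K = P̄·Hᵀ·S⁻¹ = [4284/11317 1293/11317; 2652/11317 -2433/11317]
x' = x̄ + K·y = [11070/11317, 386/11317]
P' = (I − K·H)·P̄ = [2253/11317 -222/11317; -222/11317 3096/11317]

x' = [11070/11317, 386/11317]
P' = [2253/11317 -222/11317; -222/11317 3096/11317]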